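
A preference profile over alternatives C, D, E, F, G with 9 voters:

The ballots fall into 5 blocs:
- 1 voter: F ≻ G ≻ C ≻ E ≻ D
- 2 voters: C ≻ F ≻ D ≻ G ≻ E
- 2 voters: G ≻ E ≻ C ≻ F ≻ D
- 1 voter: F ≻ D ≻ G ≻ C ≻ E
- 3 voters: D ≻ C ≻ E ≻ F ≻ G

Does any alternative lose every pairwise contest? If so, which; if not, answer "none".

none

Pairwise majorities:
C vs D: C wins 5–4.
C vs E: 7 to 2, C.
C vs F: C preferred on 2+2+3 = 7 ballots; C wins 7–2.
C vs G: C wins 5–4.
D–E: D 6–3.
D–F: F 6–3.
D–G: D 6–3.
E vs F: 2+3 = 5 for E, 4 for F — E by 5–4.
E vs G: 3 to 6, G.
F–G: F 7–2.
No alternative is winless: C beats D; D beats E; E beats F; F beats D; G beats E. There is no Condorcet loser.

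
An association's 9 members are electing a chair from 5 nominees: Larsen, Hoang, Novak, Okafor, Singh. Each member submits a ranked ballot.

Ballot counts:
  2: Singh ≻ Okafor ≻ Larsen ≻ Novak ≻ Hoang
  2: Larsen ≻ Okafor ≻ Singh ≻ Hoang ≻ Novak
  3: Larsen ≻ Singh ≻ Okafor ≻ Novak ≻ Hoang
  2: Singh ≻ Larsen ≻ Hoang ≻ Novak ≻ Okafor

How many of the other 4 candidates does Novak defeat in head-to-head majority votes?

Novak against each rival (9 voters):
Novak vs Larsen: 0 for Novak, 9 for Larsen — Larsen by 9–0.
Novak vs Hoang: Novak wins 5–4.
Novak vs Okafor: Novak preferred on 2 ballots; Okafor wins 7–2.
Novak vs Singh: Singh, 9–0.
Novak beats Hoang; loses to Larsen, Okafor, Singh — 1 pairwise win.

1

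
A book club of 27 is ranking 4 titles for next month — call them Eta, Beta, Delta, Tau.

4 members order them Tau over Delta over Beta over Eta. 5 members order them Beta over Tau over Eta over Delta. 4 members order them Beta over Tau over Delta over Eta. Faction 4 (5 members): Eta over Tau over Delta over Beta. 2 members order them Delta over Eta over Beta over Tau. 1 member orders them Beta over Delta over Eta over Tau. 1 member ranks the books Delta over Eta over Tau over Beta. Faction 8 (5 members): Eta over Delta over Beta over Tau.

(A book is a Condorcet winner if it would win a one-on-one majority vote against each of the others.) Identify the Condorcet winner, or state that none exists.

none

Check each pair by majority over 27 ballots:
Eta vs Beta: Beta, 14–13.
Eta–Delta: Eta 15–12.
Eta vs Tau: Eta, 14–13.
Beta vs Delta: Delta wins 17–10.
Beta–Tau: Beta 17–10.
Delta vs Tau: Tau wins 18–9.
Every book loses at least once (Eta loses to Beta; Beta loses to Delta; Delta loses to Eta; Tau loses to Eta). The majority relation contains the cycle Eta → Delta → Beta → Eta, so there is no Condorcet winner.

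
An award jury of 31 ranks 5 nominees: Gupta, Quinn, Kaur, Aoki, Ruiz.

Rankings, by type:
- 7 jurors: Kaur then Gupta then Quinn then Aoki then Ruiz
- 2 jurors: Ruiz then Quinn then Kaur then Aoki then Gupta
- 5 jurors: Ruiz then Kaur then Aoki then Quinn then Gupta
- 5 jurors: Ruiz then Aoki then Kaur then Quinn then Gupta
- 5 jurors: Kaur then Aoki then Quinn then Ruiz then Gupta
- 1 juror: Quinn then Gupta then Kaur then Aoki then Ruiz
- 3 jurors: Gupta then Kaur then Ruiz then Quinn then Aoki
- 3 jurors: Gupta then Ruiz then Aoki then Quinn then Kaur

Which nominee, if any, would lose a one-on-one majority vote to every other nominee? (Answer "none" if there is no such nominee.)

Pairwise majorities:
Gupta vs Quinn: Quinn wins 18–13.
Gupta vs Kaur: Kaur wins 24–7.
Gupta vs Aoki: Gupta preferred on 7+1+3+3 = 14 ballots; Aoki wins 17–14.
Gupta vs Ruiz: Gupta is ranked higher on 7+1+3+3 = 14 ballots, Ruiz on 17. Ruiz wins 17–14.
Quinn vs Kaur: 6 to 25, Kaur.
Quinn vs Aoki: 7+2+1+3 = 13 for Quinn, 18 for Aoki — Aoki by 18–13.
Quinn vs Ruiz: Quinn preferred on 7+5+1 = 13 ballots; Ruiz wins 18–13.
Kaur vs Aoki: Kaur, 23–8.
Kaur vs Ruiz: Kaur preferred on 7+5+1+3 = 16 ballots; Kaur wins 16–15.
Aoki vs Ruiz: Ruiz, 18–13.
Only Gupta has no wins; Gupta is the Condorcet loser.

Gupta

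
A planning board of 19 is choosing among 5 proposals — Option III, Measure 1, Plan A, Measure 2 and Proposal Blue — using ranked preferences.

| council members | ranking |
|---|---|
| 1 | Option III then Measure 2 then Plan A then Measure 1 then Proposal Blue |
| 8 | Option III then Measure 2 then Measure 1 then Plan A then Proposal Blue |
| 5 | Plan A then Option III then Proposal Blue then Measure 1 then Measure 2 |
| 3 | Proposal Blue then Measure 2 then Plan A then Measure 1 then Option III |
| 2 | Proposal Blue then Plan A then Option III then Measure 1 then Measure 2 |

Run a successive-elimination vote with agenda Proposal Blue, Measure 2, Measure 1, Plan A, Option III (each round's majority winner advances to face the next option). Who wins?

Plan A

Round 1: Proposal Blue vs Measure 2 — 10–9, Proposal Blue advances.
Round 2: Proposal Blue vs Measure 1 — 10–9, Proposal Blue advances.
Round 3: Proposal Blue vs Plan A — 5–14, Plan A advances.
Round 4: Plan A vs Option III — 10–9, Plan A advances.
The agenda winner is Plan A.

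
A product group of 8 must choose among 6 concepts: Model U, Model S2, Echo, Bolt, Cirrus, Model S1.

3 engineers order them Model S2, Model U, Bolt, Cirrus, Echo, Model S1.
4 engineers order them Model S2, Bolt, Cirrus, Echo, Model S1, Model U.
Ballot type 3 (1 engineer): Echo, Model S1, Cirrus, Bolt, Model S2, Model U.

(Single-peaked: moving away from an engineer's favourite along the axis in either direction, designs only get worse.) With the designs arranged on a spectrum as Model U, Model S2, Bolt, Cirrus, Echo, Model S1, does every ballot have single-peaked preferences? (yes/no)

Axis positions: Model U=1, Model S2=2, Bolt=3, Cirrus=4, Echo=5, Model S1=6.
Ballot type 1 (peak Model S2 at position 2): ranking walks positions 2-1-3-4-5-6, expanding outward from the peak — single-peaked.
Ballot type 2 (peak Model S2 at position 2): ranking walks positions 2-3-4-5-6-1, expanding outward from the peak — single-peaked.
Ballot type 3 (peak Echo at position 5): ranking walks positions 5-6-4-3-2-1, expanding outward from the peak — single-peaked.
Every ranking is single-peaked on this axis.

yes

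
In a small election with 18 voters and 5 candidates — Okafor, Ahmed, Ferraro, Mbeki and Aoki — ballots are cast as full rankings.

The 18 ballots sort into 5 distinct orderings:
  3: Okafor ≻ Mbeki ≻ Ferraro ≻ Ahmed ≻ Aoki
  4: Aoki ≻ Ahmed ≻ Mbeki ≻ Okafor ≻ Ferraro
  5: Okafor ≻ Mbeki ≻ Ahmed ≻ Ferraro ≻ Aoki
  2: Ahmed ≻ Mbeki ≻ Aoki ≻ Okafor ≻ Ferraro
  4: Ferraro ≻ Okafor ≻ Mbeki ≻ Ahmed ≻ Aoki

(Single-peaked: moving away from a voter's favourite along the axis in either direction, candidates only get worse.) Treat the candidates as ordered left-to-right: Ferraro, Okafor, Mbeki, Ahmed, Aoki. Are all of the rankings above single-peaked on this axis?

Axis positions: Ferraro=1, Okafor=2, Mbeki=3, Ahmed=4, Aoki=5.
Type 1 (peak Okafor at position 2): ranking walks positions 2-3-1-4-5, expanding outward from the peak — single-peaked.
Type 2 (peak Aoki at position 5): ranking walks positions 5-4-3-2-1, expanding outward from the peak — single-peaked.
Type 3 (peak Okafor at position 2): ranking walks positions 2-3-4-1-5, expanding outward from the peak — single-peaked.
Type 4 (peak Ahmed at position 4): ranking walks positions 4-3-5-2-1, expanding outward from the peak — single-peaked.
Type 5 (peak Ferraro at position 1): ranking walks positions 1-2-3-4-5, expanding outward from the peak — single-peaked.
Every ranking is single-peaked on this axis.

yes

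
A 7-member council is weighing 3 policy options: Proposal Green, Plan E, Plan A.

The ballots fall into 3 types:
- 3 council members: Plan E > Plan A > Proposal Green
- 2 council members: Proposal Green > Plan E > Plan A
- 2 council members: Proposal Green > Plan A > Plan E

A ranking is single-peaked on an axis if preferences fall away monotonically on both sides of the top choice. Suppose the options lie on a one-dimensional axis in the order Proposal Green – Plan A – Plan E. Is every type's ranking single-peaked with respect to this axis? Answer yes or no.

Axis positions: Proposal Green=1, Plan A=2, Plan E=3.
Type 1 (peak Plan E at position 3): ranking walks positions 3-2-1, expanding outward from the peak — single-peaked.
Type 2: ranking walks positions 1-3-2; Plan E is ranked above Plan A even though Plan A lies between Plan E and the peak Proposal Green on the axis — preferences dip and rise again. Not single-peaked.
Type 3 (peak Proposal Green at position 1): ranking walks positions 1-2-3, expanding outward from the peak — single-peaked.
Type 2 violates single-peakedness, so the profile is not single-peaked on this axis.

no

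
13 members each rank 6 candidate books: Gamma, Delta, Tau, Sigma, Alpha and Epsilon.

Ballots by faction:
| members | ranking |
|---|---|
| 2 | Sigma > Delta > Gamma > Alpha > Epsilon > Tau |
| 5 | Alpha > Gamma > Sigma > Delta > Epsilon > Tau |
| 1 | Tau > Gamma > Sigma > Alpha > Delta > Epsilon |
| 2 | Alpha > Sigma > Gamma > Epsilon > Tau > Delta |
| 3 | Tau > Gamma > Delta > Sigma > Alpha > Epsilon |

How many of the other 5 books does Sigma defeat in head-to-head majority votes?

Sigma against each rival (13 members):
Sigma vs Gamma: Sigma is ranked higher on 2+2 = 4 ballots, Gamma on 9. Gamma wins 9–4.
Sigma vs Delta: Sigma wins 10–3.
Sigma vs Tau: Sigma wins 9–4.
Sigma–Alpha: Alpha 7–6.
Sigma–Epsilon: Sigma 13–0.
Sigma beats Delta, Tau, Epsilon; loses to Gamma, Alpha — 3 pairwise wins.

3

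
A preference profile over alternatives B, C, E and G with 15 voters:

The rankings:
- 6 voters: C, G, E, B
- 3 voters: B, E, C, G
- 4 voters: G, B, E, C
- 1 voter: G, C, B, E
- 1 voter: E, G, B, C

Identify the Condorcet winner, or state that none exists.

Pairwise majorities:
B vs C: 3+4+1 = 8 for B, 7 for C — B by 8–7.
B vs E: 3+4+1 = 8 for B, 7 for E — B by 8–7.
B vs G: 3 for B, 12 for G — G by 12–3.
C vs E: 7 to 8, E.
C vs G: 6+3 = 9 for C, 6 for G — C by 9–6.
E vs G: E preferred on 3+1 = 4 ballots; G wins 11–4.
Each alternative drops at least one matchup (B loses to G; C loses to B; E loses to B; G loses to C); the cycle B > C > G > B rules out a Condorcet winner.

none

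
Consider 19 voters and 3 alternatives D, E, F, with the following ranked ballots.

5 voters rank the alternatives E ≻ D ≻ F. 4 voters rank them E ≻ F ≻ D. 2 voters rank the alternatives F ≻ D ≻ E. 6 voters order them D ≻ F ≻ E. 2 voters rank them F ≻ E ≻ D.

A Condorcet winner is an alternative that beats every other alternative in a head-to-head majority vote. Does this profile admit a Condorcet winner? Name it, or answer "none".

none

Pairwise majorities:
D vs E: 2+6 = 8 for D, 11 for E — E by 11–8.
D vs F: D is ranked higher on 5+6 = 11 ballots, F on 8. D wins 11–8.
E vs F: 5+4 = 9 for E, 10 for F — F by 10–9.
Every alternative loses at least once (D loses to E; E loses to F; F loses to D). The majority relation contains the cycle D → F → E → D, so there is no Condorcet winner.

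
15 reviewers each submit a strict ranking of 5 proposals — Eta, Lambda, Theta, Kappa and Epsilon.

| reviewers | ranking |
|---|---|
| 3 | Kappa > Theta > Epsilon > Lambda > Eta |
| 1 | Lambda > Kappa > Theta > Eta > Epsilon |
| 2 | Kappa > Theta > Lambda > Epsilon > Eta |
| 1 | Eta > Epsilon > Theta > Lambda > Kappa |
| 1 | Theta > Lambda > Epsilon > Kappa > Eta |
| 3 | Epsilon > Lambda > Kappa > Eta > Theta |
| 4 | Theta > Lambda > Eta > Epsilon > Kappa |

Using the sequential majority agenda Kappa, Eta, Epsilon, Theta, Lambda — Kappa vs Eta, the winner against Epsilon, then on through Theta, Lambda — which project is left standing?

Round 1: Kappa vs Eta — 10–5, Kappa advances.
Round 2: Kappa vs Epsilon — 6–9, Epsilon advances.
Round 3: Epsilon vs Theta — 4–11, Theta advances.
Round 4: Theta vs Lambda — 11–4, Theta advances.
The agenda winner is Theta.

Theta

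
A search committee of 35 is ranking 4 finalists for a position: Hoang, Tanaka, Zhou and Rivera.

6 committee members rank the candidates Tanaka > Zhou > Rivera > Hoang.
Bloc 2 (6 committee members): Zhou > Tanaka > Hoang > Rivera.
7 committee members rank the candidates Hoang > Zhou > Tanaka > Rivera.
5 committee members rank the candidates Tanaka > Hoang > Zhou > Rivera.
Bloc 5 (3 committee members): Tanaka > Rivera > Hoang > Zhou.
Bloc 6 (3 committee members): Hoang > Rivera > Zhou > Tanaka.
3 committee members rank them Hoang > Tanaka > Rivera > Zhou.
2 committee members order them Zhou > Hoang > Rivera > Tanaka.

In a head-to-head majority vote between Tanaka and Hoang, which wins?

Ballots ranking Tanaka above Hoang: 6 + 6 + 5 + 3 = 20.
Ballots ranking Hoang above Tanaka: 35 − 20 = 15.
Tanaka wins the head-to-head 20–15.

Tanaka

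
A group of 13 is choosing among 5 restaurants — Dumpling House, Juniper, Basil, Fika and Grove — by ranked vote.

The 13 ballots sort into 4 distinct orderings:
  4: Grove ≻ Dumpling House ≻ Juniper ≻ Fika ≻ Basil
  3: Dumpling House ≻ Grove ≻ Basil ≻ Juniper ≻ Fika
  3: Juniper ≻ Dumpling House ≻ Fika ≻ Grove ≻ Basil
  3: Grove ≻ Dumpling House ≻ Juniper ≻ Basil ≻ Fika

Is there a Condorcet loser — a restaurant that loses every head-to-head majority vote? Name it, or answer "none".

Head-to-head results (13 friends):
Dumpling House vs Juniper: Dumpling House wins 10–3.
Dumpling House vs Basil: 13 to 0, Dumpling House.
Dumpling House vs Fika: 4+3+3+3 = 13 for Dumpling House, 0 for Fika — Dumpling House by 13–0.
Dumpling House vs Grove: Grove wins 7–6.
Juniper vs Basil: 10 to 3, Juniper.
Juniper–Fika: Juniper 13–0.
Juniper vs Grove: 3 to 10, Grove.
Basil vs Fika: 3+3 = 6 for Basil, 7 for Fika — Fika by 7–6.
Basil–Grove: Grove 13–0.
Fika vs Grove: Grove, 10–3.
Basil is beaten in every head-to-head and is the Condorcet loser.

Basil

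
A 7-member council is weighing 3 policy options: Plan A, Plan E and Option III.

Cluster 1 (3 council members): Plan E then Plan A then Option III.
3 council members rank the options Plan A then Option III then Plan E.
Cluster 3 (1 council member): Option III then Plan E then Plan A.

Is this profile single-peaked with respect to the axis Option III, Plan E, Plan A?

Axis positions: Option III=1, Plan E=2, Plan A=3.
Cluster 1 (peak Plan E at position 2): ranking walks positions 2-3-1, expanding outward from the peak — single-peaked.
Cluster 2: ranking walks positions 3-1-2; Option III is ranked above Plan E even though Plan E lies between Option III and the peak Plan A on the axis — preferences dip and rise again. Not single-peaked.
Cluster 3 (peak Option III at position 1): ranking walks positions 1-2-3, expanding outward from the peak — single-peaked.
Cluster 2 violates single-peakedness, so the profile is not single-peaked on this axis.

no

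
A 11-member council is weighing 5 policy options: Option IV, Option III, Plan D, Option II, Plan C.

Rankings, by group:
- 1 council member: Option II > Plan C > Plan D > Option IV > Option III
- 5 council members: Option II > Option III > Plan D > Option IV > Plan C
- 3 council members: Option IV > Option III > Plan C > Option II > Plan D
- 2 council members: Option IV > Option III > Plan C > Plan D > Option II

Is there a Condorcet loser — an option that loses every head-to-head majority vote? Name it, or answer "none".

none

Pairwise majorities:
Option IV vs Option III: 6 to 5, Option IV.
Option IV vs Plan D: Plan D wins 6–5.
Option IV vs Option II: Option II wins 6–5.
Option IV–Plan C: Option IV 10–1.
Option III vs Plan D: Option III wins 10–1.
Option III vs Option II: 5 to 6, Option II.
Option III vs Plan C: Option III preferred on 5+3+2 = 10 ballots; Option III wins 10–1.
Plan D vs Option II: Plan D is ranked higher on 2 ballots, Option II on 9. Option II wins 9–2.
Plan D vs Plan C: 5 to 6, Plan C.
Option II–Plan C: Option II 6–5.
Each option has at least one pairwise win (Option IV beats Option III; Option III beats Plan D; Plan D beats Option IV; Option II beats Option IV; Plan C beats Plan D) — no Condorcet loser.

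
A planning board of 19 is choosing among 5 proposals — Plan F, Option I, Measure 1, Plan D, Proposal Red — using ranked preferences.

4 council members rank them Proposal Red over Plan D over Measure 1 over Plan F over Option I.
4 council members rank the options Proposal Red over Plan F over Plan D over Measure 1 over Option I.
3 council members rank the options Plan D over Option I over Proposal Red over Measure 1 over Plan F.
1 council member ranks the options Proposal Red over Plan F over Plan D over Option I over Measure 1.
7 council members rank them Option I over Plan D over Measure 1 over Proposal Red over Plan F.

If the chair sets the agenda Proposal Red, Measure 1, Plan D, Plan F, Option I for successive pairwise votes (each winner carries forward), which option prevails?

Round 1: Proposal Red vs Measure 1 — 12–7, Proposal Red advances.
Round 2: Proposal Red vs Plan D — 9–10, Plan D advances.
Round 3: Plan D vs Plan F — 14–5, Plan D advances.
Round 4: Plan D vs Option I — 12–7, Plan D advances.
The agenda winner is Plan D.

Plan D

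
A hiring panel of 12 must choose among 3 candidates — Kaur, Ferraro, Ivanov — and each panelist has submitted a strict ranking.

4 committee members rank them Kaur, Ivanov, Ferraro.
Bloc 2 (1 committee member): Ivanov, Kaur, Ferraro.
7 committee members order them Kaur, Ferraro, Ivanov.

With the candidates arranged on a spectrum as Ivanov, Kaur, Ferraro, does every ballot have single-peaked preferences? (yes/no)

Axis positions: Ivanov=1, Kaur=2, Ferraro=3.
Bloc 1 (peak Kaur at position 2): ranking walks positions 2-1-3, expanding outward from the peak — single-peaked.
Bloc 2 (peak Ivanov at position 1): ranking walks positions 1-2-3, expanding outward from the peak — single-peaked.
Bloc 3 (peak Kaur at position 2): ranking walks positions 2-3-1, expanding outward from the peak — single-peaked.
Every ranking is single-peaked on this axis.

yes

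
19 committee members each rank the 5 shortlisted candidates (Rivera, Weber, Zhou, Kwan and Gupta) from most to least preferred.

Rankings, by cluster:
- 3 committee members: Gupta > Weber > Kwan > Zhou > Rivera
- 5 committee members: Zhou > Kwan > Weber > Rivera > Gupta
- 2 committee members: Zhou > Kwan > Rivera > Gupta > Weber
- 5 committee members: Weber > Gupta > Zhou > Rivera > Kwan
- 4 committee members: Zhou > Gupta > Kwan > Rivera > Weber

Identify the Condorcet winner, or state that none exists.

Check each pair by majority over 19 ballots:
Rivera vs Weber: Rivera preferred on 2+4 = 6 ballots; Weber wins 13–6.
Rivera vs Zhou: 0 for Rivera, 19 for Zhou — Zhou by 19–0.
Rivera vs Kwan: 5 to 14, Kwan.
Rivera vs Gupta: Rivera is ranked higher on 5+2 = 7 ballots, Gupta on 12. Gupta wins 12–7.
Weber vs Zhou: 8 to 11, Zhou.
Weber vs Kwan: 8 to 11, Kwan.
Weber vs Gupta: Weber is ranked higher on 5+5 = 10 ballots, Gupta on 9. Weber wins 10–9.
Zhou vs Kwan: Zhou preferred on 5+2+5+4 = 16 ballots; Zhou wins 16–3.
Zhou vs Gupta: 11 to 8, Zhou.
Kwan vs Gupta: 5+2 = 7 for Kwan, 12 for Gupta — Gupta by 12–7.
Zhou defeats every rival head-to-head and is the Condorcet winner.

Zhou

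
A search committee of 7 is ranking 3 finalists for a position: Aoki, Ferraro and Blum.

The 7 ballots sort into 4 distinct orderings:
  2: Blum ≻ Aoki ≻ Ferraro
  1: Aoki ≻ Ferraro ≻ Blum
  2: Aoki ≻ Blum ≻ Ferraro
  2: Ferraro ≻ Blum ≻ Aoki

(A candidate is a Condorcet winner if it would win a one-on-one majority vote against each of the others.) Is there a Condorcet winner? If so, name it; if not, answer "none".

Blum

Pairwise majorities:
Aoki–Ferraro: Aoki 5–2.
Aoki–Blum: Blum 4–3.
Ferraro vs Blum: Blum wins 4–3.
Blum defeats every rival head-to-head and is the Condorcet winner.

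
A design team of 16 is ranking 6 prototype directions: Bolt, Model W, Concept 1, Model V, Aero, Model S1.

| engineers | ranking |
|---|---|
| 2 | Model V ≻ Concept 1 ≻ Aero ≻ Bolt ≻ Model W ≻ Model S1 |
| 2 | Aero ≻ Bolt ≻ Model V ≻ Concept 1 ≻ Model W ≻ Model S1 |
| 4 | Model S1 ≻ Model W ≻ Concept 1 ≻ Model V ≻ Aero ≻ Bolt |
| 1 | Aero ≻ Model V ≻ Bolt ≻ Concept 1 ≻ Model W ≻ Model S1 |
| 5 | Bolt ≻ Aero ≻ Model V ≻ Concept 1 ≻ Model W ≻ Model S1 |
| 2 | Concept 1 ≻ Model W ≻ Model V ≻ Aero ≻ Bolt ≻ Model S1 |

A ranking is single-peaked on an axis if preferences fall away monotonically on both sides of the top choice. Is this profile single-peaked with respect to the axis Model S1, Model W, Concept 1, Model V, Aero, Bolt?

Axis positions: Model S1=1, Model W=2, Concept 1=3, Model V=4, Aero=5, Bolt=6.
Ballot type 1 (peak Model V at position 4): ranking walks positions 4-3-5-6-2-1, expanding outward from the peak — single-peaked.
Ballot type 2 (peak Aero at position 5): ranking walks positions 5-6-4-3-2-1, expanding outward from the peak — single-peaked.
Ballot type 3 (peak Model S1 at position 1): ranking walks positions 1-2-3-4-5-6, expanding outward from the peak — single-peaked.
Ballot type 4 (peak Aero at position 5): ranking walks positions 5-4-6-3-2-1, expanding outward from the peak — single-peaked.
Ballot type 5 (peak Bolt at position 6): ranking walks positions 6-5-4-3-2-1, expanding outward from the peak — single-peaked.
Ballot type 6 (peak Concept 1 at position 3): ranking walks positions 3-2-4-5-6-1, expanding outward from the peak — single-peaked.
Every ranking is single-peaked on this axis.

yes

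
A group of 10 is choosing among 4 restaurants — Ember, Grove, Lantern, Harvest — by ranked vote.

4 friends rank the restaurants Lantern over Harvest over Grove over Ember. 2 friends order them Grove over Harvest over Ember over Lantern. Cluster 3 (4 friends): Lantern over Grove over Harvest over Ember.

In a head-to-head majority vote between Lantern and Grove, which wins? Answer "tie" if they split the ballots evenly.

Ballots ranking Lantern above Grove: 4 + 4 = 8.
Ballots ranking Grove above Lantern: 10 − 8 = 2.
Lantern wins the head-to-head 8–2.

Lantern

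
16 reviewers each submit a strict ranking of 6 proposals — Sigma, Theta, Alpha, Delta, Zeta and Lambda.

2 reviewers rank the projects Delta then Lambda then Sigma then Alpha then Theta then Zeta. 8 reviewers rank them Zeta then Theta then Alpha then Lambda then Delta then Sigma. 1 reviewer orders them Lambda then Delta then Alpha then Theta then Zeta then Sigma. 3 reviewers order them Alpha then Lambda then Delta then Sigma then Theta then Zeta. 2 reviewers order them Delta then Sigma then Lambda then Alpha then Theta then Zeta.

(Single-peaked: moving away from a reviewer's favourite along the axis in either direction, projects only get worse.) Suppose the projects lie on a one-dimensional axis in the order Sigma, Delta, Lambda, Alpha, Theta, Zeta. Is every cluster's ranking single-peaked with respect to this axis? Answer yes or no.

Axis positions: Sigma=1, Delta=2, Lambda=3, Alpha=4, Theta=5, Zeta=6.
Cluster 1 (peak Delta at position 2): ranking walks positions 2-3-1-4-5-6, expanding outward from the peak — single-peaked.
Cluster 2 (peak Zeta at position 6): ranking walks positions 6-5-4-3-2-1, expanding outward from the peak — single-peaked.
Cluster 3 (peak Lambda at position 3): ranking walks positions 3-2-4-5-6-1, expanding outward from the peak — single-peaked.
Cluster 4 (peak Alpha at position 4): ranking walks positions 4-3-2-1-5-6, expanding outward from the peak — single-peaked.
Cluster 5 (peak Delta at position 2): ranking walks positions 2-1-3-4-5-6, expanding outward from the peak — single-peaked.
Every ranking is single-peaked on this axis.

yes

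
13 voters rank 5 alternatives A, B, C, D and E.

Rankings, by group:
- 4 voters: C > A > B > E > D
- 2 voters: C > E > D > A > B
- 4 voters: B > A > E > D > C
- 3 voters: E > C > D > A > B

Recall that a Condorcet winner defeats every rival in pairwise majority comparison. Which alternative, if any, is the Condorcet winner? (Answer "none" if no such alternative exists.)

Pairwise majorities:
A vs B: A, 9–4.
A vs C: C wins 9–4.
A vs D: 8 to 5, A.
A–E: A 8–5.
B vs C: 4 to 9, C.
B–D: B 8–5.
B vs E: B, 8–5.
C vs D: C, 9–4.
C vs E: E wins 7–6.
D vs E: E wins 13–0.
No alternative is unbeaten: A loses to C; B loses to A; C loses to E; D loses to A; E loses to A. In particular A → E → C → A is a majority cycle — no Condorcet winner exists.

none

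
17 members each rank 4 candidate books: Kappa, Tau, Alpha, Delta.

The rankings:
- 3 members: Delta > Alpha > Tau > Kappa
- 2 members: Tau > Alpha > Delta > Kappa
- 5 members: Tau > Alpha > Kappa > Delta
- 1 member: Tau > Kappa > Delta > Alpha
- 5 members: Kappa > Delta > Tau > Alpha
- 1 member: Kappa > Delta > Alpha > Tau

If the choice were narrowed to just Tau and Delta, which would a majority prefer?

Delta

Ballots ranking Tau above Delta: 2 + 5 + 1 = 8.
Ballots ranking Delta above Tau: 17 − 8 = 9.
Delta wins the head-to-head 9–8.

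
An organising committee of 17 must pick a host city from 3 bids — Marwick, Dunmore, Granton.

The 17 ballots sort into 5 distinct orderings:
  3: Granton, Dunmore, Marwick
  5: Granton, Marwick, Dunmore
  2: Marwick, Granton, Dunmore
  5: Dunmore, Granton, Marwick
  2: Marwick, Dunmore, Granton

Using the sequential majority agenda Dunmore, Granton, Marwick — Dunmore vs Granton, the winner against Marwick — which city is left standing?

Round 1: Dunmore vs Granton — 7–10, Granton advances.
Round 2: Granton vs Marwick — 13–4, Granton advances.
Granton survives the agenda.

Granton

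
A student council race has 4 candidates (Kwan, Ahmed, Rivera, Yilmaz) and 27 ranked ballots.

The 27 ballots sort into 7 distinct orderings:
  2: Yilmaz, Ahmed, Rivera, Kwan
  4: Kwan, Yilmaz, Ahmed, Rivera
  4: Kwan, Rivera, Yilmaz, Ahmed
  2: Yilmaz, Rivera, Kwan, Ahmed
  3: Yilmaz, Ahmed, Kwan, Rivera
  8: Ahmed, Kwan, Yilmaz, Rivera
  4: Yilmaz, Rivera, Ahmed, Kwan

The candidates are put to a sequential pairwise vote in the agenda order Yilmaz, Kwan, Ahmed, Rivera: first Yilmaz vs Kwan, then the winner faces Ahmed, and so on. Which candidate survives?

Ahmed

Round 1: Yilmaz vs Kwan — 11–16, Kwan advances.
Round 2: Kwan vs Ahmed — 10–17, Ahmed advances.
Round 3: Ahmed vs Rivera — 17–10, Ahmed advances.
The agenda winner is Ahmed.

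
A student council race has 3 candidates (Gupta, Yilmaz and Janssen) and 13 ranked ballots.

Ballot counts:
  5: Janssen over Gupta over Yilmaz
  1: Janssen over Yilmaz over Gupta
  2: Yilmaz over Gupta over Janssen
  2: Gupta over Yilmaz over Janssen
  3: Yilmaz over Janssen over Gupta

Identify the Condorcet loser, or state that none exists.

none

Head-to-head results (13 voters):
Gupta vs Yilmaz: Gupta is ranked higher on 5+2 = 7 ballots, Yilmaz on 6. Gupta wins 7–6.
Gupta vs Janssen: Janssen wins 9–4.
Yilmaz–Janssen: Yilmaz 7–6.
No candidate is winless: Gupta beats Yilmaz; Yilmaz beats Janssen; Janssen beats Gupta. There is no Condorcet loser.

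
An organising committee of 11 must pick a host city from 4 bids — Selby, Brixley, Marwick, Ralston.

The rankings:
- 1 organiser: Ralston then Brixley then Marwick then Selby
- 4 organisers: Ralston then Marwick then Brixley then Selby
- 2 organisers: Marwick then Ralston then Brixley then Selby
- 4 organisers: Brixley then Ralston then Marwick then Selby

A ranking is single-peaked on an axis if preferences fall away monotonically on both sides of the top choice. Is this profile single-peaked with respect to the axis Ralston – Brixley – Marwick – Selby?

no

Axis positions: Ralston=1, Brixley=2, Marwick=3, Selby=4.
Group 1 (peak Ralston at position 1): ranking walks positions 1-2-3-4, expanding outward from the peak — single-peaked.
Group 2: ranking walks positions 1-3-2-4; Marwick is ranked above Brixley even though Brixley lies between Marwick and the peak Ralston on the axis — preferences dip and rise again. Not single-peaked.
Group 3: ranking walks positions 3-1-2-4; Ralston is ranked above Brixley even though Brixley lies between Ralston and the peak Marwick on the axis — preferences dip and rise again. Not single-peaked.
Group 4 (peak Brixley at position 2): ranking walks positions 2-1-3-4, expanding outward from the peak — single-peaked.
Group 2 violates single-peakedness, so the profile is not single-peaked on this axis.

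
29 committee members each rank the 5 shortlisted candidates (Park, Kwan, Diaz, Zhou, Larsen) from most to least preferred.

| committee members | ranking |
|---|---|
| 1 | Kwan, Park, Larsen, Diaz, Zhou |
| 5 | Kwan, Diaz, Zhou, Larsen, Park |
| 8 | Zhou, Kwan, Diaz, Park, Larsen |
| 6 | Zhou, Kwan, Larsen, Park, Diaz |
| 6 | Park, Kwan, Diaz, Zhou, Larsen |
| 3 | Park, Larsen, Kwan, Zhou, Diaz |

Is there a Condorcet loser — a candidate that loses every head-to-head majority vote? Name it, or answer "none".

Head-to-head results (29 committee members):
Park vs Kwan: Kwan, 20–9.
Park vs Diaz: Park preferred on 1+6+6+3 = 16 ballots; Park wins 16–13.
Park vs Zhou: Park preferred on 1+6+3 = 10 ballots; Zhou wins 19–10.
Park vs Larsen: 18 to 11, Park.
Kwan–Diaz: Kwan 29–0.
Kwan vs Zhou: Kwan preferred on 1+5+6+3 = 15 ballots; Kwan wins 15–14.
Kwan vs Larsen: 26 to 3, Kwan.
Diaz vs Zhou: 12 to 17, Zhou.
Diaz vs Larsen: 5+8+6 = 19 for Diaz, 10 for Larsen — Diaz by 19–10.
Zhou vs Larsen: Zhou wins 25–4.
Only Larsen has no wins; Larsen is the Condorcet loser.

Larsen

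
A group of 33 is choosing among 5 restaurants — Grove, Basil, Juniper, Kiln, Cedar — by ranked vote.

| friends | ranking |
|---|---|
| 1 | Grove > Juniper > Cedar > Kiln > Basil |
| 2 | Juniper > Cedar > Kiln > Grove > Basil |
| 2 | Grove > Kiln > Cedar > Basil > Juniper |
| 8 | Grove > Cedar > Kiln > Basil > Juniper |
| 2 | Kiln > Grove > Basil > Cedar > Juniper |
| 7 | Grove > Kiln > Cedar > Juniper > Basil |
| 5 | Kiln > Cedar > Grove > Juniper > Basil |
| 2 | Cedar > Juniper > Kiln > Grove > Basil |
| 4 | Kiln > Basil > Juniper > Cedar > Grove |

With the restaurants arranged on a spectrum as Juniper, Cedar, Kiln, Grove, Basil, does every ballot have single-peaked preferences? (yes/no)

no

Axis positions: Juniper=1, Cedar=2, Kiln=3, Grove=4, Basil=5.
Cluster 1: ranking walks positions 4-1-2-3-5; Juniper is ranked above Kiln even though Kiln lies between Juniper and the peak Grove on the axis — preferences dip and rise again. Not single-peaked.
Cluster 2 (peak Juniper at position 1): ranking walks positions 1-2-3-4-5, expanding outward from the peak — single-peaked.
Cluster 3 (peak Grove at position 4): ranking walks positions 4-3-2-5-1, expanding outward from the peak — single-peaked.
Cluster 4: ranking walks positions 4-2-3-5-1; Cedar is ranked above Kiln even though Kiln lies between Cedar and the peak Grove on the axis — preferences dip and rise again. Not single-peaked.
Cluster 5 (peak Kiln at position 3): ranking walks positions 3-4-5-2-1, expanding outward from the peak — single-peaked.
Cluster 6 (peak Grove at position 4): ranking walks positions 4-3-2-1-5, expanding outward from the peak — single-peaked.
Cluster 7 (peak Kiln at position 3): ranking walks positions 3-2-4-1-5, expanding outward from the peak — single-peaked.
Cluster 8 (peak Cedar at position 2): ranking walks positions 2-1-3-4-5, expanding outward from the peak — single-peaked.
Cluster 9: ranking walks positions 3-5-1-2-4; Basil is ranked above Grove even though Grove lies between Basil and the peak Kiln on the axis — preferences dip and rise again. Not single-peaked.
Cluster 1 violates single-peakedness, so the profile is not single-peaked on this axis.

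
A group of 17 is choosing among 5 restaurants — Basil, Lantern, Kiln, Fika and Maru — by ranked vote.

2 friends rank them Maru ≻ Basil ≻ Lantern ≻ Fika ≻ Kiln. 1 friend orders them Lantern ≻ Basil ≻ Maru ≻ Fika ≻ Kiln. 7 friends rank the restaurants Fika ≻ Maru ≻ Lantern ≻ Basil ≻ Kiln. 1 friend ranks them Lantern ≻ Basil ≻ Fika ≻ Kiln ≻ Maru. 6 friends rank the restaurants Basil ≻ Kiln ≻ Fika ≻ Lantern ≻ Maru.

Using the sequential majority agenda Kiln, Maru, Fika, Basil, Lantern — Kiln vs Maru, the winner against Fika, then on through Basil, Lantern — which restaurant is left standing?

Lantern

Round 1: Kiln vs Maru — 7–10, Maru advances.
Round 2: Maru vs Fika — 3–14, Fika advances.
Round 3: Fika vs Basil — 7–10, Basil advances.
Round 4: Basil vs Lantern — 8–9, Lantern advances.
Lantern survives the agenda.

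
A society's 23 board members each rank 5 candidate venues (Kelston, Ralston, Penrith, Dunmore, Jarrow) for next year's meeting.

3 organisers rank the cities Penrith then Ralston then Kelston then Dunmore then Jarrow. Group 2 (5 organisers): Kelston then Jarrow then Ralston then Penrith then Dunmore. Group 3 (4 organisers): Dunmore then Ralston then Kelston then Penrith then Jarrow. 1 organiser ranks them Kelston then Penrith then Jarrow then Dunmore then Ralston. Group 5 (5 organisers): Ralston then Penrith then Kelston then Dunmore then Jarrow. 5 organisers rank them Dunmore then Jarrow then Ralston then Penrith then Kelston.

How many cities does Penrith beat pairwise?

Penrith against each rival (23 organisers):
Penrith vs Kelston: Penrith wins 13–10.
Penrith vs Ralston: Ralston wins 19–4.
Penrith–Dunmore: Penrith 14–9.
Penrith vs Jarrow: Penrith wins 13–10.
Penrith beats Kelston, Dunmore, Jarrow; loses to Ralston — 3 pairwise wins.

3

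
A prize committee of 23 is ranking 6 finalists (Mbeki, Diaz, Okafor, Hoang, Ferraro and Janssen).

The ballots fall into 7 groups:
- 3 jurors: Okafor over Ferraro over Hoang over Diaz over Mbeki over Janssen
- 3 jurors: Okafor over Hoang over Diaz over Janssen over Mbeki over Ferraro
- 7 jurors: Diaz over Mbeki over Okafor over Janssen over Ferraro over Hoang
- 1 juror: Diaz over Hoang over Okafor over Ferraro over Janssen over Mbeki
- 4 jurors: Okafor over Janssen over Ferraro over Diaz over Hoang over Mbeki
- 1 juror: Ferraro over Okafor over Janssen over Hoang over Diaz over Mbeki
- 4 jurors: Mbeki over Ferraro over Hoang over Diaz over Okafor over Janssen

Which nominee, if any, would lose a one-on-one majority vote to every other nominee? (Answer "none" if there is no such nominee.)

Pairwise majorities:
Mbeki vs Diaz: 4 to 19, Diaz.
Mbeki vs Okafor: 7+4 = 11 for Mbeki, 12 for Okafor — Okafor by 12–11.
Mbeki vs Hoang: Mbeki preferred on 7+4 = 11 ballots; Hoang wins 12–11.
Mbeki vs Ferraro: Mbeki wins 14–9.
Mbeki vs Janssen: Mbeki, 14–9.
Diaz vs Okafor: Diaz, 12–11.
Diaz vs Hoang: Diaz preferred on 7+1+4 = 12 ballots; Diaz wins 12–11.
Diaz–Ferraro: Ferraro 12–11.
Diaz–Janssen: Diaz 18–5.
Okafor vs Hoang: 18 to 5, Okafor.
Okafor–Ferraro: Okafor 18–5.
Okafor vs Janssen: Okafor preferred on 23 ballots; Okafor wins 23–0.
Hoang–Ferraro: Ferraro 19–4.
Hoang vs Janssen: Hoang is ranked higher on 3+3+1+4 = 11 ballots, Janssen on 12. Janssen wins 12–11.
Ferraro vs Janssen: 3+1+1+4 = 9 for Ferraro, 14 for Janssen — Janssen by 14–9.
No nominee is winless: Mbeki beats Ferraro; Diaz beats Mbeki; Okafor beats Mbeki; Hoang beats Mbeki; Ferraro beats Diaz; Janssen beats Hoang. There is no Condorcet loser.

none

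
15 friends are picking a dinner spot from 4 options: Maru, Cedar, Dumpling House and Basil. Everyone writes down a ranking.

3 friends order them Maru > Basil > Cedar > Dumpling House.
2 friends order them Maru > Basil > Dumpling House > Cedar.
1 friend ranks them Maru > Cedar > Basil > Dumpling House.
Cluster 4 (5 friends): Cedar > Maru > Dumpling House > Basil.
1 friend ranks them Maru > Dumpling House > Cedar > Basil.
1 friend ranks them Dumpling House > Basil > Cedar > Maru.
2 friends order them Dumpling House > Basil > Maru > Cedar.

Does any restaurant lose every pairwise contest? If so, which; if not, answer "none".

Pairwise majorities:
Maru vs Cedar: 9 to 6, Maru.
Maru vs Dumpling House: 12 to 3, Maru.
Maru vs Basil: 3+2+1+5+1 = 12 for Maru, 3 for Basil — Maru by 12–3.
Cedar–Dumpling House: Cedar 9–6.
Cedar vs Basil: 7 to 8, Basil.
Dumpling House–Basil: Dumpling House 9–6.
Every restaurant wins at least one matchup (Maru beats Cedar; Cedar beats Dumpling House; Dumpling House beats Basil; Basil beats Cedar), so there is no Condorcet loser.

none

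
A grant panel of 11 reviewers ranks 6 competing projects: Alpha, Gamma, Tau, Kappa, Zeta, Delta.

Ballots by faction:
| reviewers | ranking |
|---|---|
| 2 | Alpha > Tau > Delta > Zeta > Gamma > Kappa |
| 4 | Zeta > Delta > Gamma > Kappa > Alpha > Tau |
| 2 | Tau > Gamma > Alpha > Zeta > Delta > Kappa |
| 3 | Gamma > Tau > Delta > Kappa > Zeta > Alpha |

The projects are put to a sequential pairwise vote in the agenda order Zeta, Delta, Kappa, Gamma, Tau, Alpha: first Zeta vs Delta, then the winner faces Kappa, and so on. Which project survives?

Alpha

Round 1: Zeta vs Delta — 6–5, Zeta advances.
Round 2: Zeta vs Kappa — 8–3, Zeta advances.
Round 3: Zeta vs Gamma — 6–5, Zeta advances.
Round 4: Zeta vs Tau — 4–7, Tau advances.
Round 5: Tau vs Alpha — 5–6, Alpha advances.
Alpha survives the agenda.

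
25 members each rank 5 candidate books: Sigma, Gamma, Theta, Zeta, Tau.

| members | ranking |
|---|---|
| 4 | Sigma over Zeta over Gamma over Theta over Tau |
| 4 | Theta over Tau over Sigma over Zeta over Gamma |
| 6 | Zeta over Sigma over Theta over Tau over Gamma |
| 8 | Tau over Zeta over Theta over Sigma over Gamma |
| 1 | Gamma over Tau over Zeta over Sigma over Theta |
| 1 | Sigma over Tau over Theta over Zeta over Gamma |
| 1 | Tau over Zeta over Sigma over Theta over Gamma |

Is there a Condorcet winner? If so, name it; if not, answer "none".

none

Head-to-head results (25 members):
Sigma vs Gamma: Sigma, 24–1.
Sigma–Theta: Sigma 13–12.
Sigma vs Zeta: Zeta wins 16–9.
Sigma vs Tau: Tau wins 14–11.
Gamma vs Theta: 5 to 20, Theta.
Gamma vs Zeta: Gamma preferred on 1 ballot; Zeta wins 24–1.
Gamma–Tau: Tau 20–5.
Theta vs Zeta: Zeta, 20–5.
Theta vs Tau: Theta preferred on 4+4+6 = 14 ballots; Theta wins 14–11.
Zeta vs Tau: Zeta is ranked higher on 4+6 = 10 ballots, Tau on 15. Tau wins 15–10.
Each book drops at least one matchup (Sigma loses to Zeta; Gamma loses to Sigma; Theta loses to Sigma; Zeta loses to Tau; Tau loses to Theta); the cycle Sigma > Theta > Tau > Sigma rules out a Condorcet winner.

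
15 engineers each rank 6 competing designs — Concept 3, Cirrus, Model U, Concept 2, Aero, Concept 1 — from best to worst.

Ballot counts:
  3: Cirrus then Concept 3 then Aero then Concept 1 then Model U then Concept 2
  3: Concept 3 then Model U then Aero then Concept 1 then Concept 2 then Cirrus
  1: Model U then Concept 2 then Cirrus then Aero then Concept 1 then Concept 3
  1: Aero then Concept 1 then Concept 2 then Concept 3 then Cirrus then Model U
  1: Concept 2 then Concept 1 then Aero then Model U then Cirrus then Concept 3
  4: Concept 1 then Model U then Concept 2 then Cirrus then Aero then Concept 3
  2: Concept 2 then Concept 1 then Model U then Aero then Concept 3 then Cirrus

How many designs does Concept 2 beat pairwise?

Concept 2 against each rival (15 engineers):
Concept 2 vs Concept 3: 9 to 6, Concept 2.
Concept 2 vs Cirrus: 12 to 3, Concept 2.
Concept 2 vs Model U: Concept 2 preferred on 1+1+2 = 4 ballots; Model U wins 11–4.
Concept 2–Aero: Concept 2 8–7.
Concept 2 vs Concept 1: 4 to 11, Concept 1.
Concept 2 beats Concept 3, Cirrus, Aero; loses to Model U, Concept 1 — 3 pairwise wins.

3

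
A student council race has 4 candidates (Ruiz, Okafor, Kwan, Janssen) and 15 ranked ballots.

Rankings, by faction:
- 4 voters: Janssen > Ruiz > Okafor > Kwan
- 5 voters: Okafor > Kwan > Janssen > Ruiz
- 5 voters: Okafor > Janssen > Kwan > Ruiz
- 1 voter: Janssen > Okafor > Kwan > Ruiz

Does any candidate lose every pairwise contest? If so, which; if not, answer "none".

Pairwise majorities:
Ruiz vs Okafor: Okafor wins 11–4.
Ruiz–Kwan: Kwan 11–4.
Ruiz vs Janssen: 0 for Ruiz, 15 for Janssen — Janssen by 15–0.
Okafor vs Kwan: Okafor wins 15–0.
Okafor vs Janssen: 10 to 5, Okafor.
Kwan vs Janssen: 5 to 10, Janssen.
Ruiz is beaten in every head-to-head and is the Condorcet loser.

Ruiz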